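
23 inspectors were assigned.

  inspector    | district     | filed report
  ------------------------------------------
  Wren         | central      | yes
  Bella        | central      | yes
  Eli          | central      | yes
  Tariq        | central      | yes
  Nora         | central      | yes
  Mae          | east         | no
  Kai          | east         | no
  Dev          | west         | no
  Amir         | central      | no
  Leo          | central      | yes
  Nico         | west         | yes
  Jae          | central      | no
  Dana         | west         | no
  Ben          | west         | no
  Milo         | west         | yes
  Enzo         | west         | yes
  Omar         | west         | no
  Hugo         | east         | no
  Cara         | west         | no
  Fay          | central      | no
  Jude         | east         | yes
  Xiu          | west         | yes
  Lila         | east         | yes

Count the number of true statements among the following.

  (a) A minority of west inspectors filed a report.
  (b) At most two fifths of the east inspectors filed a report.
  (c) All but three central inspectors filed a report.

(a) west: |A| = 9, |A ∩ B| = 4; needs |A ∩ B| < |A ∖ B| — true.
(b) east: |A| = 5, |A ∩ B| = 2; needs |A ∩ B| / |A| ≤ 2/5 — true.
(c) central: |A| = 9, |A ∩ B| = 6; needs |A ∖ B| = 3 — true.

3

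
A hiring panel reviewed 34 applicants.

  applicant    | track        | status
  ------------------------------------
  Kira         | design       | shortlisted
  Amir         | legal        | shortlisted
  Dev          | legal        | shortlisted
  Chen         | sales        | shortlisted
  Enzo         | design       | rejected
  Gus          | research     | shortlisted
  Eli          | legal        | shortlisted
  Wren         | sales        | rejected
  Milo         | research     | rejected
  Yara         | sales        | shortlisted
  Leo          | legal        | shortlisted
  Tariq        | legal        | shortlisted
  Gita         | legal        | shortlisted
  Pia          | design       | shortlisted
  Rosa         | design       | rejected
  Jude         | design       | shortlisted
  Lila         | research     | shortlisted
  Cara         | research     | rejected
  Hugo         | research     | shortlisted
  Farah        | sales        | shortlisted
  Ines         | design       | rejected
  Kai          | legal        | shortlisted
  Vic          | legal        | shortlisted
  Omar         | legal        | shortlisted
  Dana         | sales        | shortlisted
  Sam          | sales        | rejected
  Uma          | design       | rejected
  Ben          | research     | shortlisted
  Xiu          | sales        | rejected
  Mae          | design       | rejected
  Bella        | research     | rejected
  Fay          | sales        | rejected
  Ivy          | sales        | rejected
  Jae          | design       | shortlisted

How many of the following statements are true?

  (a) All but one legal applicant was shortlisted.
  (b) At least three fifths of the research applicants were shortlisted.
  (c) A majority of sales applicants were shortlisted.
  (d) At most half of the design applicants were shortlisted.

(a) legal: |A| = 9, |A ∩ B| = 9; needs |A ∖ B| = 1 — false.
(b) research: |A| = 7, |A ∩ B| = 4; needs |A ∩ B| / |A| ≥ 3/5 — false.
(c) sales: |A| = 9, |A ∩ B| = 4; needs |A ∩ B| > |A ∖ B| — false.
(d) design: |A| = 9, |A ∩ B| = 4; needs |A ∩ B| ≤ |A ∖ B| — true.

1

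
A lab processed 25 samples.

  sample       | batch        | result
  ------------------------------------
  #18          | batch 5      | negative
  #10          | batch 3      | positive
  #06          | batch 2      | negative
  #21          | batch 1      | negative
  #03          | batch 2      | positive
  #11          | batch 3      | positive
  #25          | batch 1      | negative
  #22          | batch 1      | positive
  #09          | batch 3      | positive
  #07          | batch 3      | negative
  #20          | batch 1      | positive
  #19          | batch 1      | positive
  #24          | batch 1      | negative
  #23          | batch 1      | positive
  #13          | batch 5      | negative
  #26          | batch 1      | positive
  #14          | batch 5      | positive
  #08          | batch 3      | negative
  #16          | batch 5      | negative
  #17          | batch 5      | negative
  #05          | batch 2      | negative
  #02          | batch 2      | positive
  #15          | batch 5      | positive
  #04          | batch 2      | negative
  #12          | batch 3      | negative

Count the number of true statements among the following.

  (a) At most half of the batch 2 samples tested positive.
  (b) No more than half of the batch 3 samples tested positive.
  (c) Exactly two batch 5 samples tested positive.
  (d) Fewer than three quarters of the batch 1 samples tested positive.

(a) batch 2: |A| = 5, |A ∩ B| = 2; needs |A ∩ B| ≤ |A ∖ B| — true.
(b) batch 3: |A| = 6, |A ∩ B| = 3; needs |A ∩ B| ≤ |A ∖ B| — true.
(c) batch 5: |A| = 6, |A ∩ B| = 2; needs |A ∩ B| = 2 — true.
(d) batch 1: |A| = 8, |A ∩ B| = 5; needs |A ∩ B| / |A| < 3/4 — true.

4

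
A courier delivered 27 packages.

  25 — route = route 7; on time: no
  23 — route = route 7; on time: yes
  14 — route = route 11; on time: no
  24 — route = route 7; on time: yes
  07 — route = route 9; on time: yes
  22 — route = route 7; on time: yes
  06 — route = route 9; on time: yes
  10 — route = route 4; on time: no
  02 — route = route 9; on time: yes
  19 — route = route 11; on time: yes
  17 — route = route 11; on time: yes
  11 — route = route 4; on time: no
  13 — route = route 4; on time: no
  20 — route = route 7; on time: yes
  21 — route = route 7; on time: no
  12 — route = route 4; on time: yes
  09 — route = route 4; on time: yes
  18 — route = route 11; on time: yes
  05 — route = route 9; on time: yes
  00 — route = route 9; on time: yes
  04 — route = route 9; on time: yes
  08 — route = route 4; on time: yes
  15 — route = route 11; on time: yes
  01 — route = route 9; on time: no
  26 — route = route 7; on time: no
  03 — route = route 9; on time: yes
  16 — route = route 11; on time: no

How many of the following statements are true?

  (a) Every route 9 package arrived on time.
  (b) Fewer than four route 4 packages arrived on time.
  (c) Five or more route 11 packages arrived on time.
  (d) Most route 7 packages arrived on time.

2

(a) route 9: |A| = 8, |A ∩ B| = 7; needs A ⊆ B, i.e. every element of A is in B (|A ∖ B| = 0) — false.
(b) route 4: |A| = 6, |A ∩ B| = 3; needs |A ∩ B| < 4 — true.
(c) route 11: |A| = 6, |A ∩ B| = 4; needs |A ∩ B| ≥ 5 — false.
(d) route 7: |A| = 7, |A ∩ B| = 4; needs |A ∩ B| > |A ∖ B| — true.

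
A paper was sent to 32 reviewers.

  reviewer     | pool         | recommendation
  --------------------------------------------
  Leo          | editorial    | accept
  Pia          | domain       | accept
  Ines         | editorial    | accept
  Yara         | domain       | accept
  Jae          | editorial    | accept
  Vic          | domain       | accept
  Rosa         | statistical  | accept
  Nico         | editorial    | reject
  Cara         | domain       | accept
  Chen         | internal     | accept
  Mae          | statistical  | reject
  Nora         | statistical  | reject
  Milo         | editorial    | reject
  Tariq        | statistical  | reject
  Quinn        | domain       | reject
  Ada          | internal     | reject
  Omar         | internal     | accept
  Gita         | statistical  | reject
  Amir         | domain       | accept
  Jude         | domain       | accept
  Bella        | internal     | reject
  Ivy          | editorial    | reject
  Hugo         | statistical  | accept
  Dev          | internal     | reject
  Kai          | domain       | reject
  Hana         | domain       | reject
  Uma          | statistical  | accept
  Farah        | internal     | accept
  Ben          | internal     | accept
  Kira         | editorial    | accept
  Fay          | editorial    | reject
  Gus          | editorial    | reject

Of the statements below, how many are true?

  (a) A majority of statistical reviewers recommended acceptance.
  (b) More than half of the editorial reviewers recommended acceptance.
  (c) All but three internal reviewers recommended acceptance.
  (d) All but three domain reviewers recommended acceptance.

(a) statistical: |A| = 7, |A ∩ B| = 3; needs |A ∩ B| > |A ∖ B| — false.
(b) editorial: |A| = 9, |A ∩ B| = 4; needs |A ∩ B| > |A ∖ B| — false.
(c) internal: |A| = 7, |A ∩ B| = 4; needs |A ∖ B| = 3 — true.
(d) domain: |A| = 9, |A ∩ B| = 6; needs |A ∖ B| = 3 — true.

2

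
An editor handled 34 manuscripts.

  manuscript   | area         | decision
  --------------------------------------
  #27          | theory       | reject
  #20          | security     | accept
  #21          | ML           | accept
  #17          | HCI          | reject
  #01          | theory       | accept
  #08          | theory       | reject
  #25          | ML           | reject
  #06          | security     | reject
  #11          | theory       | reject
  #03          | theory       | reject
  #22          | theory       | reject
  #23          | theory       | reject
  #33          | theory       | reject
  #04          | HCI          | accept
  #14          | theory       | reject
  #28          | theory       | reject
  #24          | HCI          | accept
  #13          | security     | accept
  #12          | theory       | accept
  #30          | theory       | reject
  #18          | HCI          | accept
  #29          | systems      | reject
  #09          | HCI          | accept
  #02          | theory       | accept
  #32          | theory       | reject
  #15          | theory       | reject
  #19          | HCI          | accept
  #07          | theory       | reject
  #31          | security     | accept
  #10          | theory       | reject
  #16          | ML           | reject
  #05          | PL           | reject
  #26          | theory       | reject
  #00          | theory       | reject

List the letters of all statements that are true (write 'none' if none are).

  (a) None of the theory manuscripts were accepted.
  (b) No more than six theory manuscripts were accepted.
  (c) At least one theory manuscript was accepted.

(b), (c)

|A| = 19, |A ∩ B| = 3, |A ∖ B| = 16.
(a) A ∩ B = ∅ (|A ∩ B| = 0): fails.
(b) |A ∩ B| ≤ 6: holds.
(c) A ∩ B ≠ ∅ (|A ∩ B| ≥ 1): holds.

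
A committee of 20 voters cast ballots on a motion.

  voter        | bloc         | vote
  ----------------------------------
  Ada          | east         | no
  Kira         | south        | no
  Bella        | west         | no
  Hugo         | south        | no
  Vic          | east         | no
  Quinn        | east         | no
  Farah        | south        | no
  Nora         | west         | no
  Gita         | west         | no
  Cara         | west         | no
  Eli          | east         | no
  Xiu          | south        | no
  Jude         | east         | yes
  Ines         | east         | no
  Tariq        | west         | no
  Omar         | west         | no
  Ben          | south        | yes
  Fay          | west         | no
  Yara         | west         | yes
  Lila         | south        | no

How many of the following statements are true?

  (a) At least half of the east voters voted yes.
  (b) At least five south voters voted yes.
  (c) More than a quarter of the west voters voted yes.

0

(a) east: |A| = 6, |A ∩ B| = 1; needs |A ∩ B| ≥ |A ∖ B| — false.
(b) south: |A| = 6, |A ∩ B| = 1; needs |A ∩ B| ≥ 5 — false.
(c) west: |A| = 8, |A ∩ B| = 1; needs |A ∩ B| / |A| > 1/4 — false.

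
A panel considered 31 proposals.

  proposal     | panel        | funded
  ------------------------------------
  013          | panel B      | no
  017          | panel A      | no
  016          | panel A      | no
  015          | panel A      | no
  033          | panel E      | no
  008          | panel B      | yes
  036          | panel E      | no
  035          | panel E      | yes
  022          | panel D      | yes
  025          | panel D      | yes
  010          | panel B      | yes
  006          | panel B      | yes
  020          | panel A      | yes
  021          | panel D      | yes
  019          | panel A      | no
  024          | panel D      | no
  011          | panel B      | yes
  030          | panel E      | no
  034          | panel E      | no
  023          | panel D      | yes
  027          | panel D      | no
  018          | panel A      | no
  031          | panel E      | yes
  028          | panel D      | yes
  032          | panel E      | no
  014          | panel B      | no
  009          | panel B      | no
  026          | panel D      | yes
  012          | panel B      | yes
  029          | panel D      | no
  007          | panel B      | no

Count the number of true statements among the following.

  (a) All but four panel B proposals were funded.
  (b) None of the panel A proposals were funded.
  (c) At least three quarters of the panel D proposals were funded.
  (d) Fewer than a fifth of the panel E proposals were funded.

(a) panel B: |A| = 9, |A ∩ B| = 5; needs |A ∖ B| = 4 — true.
(b) panel A: |A| = 6, |A ∩ B| = 1; needs A ∩ B = ∅ (|A ∩ B| = 0) — false.
(c) panel D: |A| = 9, |A ∩ B| = 6; needs |A ∩ B| / |A| ≥ 3/4 — false.
(d) panel E: |A| = 7, |A ∩ B| = 2; needs |A ∩ B| / |A| < 1/5 — false.

1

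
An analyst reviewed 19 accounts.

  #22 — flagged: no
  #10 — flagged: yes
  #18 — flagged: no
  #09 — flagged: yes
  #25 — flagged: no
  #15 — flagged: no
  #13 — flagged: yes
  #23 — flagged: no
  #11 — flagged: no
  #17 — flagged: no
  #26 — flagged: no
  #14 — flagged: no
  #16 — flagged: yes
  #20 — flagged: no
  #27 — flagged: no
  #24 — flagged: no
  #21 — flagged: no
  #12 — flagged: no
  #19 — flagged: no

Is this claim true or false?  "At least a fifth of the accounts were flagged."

Truth condition: |A ∩ B| / |A| ≥ 1/5.
|A| = 19, |A ∩ B| = 4, |A ∖ B| = 15.
|A ∩ B|/|A| = 4/19, so the statement is true.

True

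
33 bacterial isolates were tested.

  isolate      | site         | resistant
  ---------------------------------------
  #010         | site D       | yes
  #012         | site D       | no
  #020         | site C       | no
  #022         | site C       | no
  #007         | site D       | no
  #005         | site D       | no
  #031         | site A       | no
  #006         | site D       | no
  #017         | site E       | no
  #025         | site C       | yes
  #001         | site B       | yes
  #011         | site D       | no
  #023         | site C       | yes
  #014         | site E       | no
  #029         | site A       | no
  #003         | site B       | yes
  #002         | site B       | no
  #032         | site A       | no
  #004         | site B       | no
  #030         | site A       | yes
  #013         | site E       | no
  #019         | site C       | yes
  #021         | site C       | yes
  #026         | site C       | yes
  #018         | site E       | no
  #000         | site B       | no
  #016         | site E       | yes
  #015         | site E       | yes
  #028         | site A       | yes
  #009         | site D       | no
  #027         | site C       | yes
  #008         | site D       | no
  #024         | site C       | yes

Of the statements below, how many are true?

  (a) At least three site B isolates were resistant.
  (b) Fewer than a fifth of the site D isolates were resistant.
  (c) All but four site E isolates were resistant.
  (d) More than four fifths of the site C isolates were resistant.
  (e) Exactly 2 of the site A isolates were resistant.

3

(a) site B: |A| = 5, |A ∩ B| = 2; needs |A ∩ B| ≥ 3 — false.
(b) site D: |A| = 8, |A ∩ B| = 1; needs |A ∩ B| / |A| < 1/5 — true.
(c) site E: |A| = 6, |A ∩ B| = 2; needs |A ∖ B| = 4 — true.
(d) site C: |A| = 9, |A ∩ B| = 7; needs |A ∩ B| / |A| > 4/5 — false.
(e) site A: |A| = 5, |A ∩ B| = 2; needs |A ∩ B| = 2 — true.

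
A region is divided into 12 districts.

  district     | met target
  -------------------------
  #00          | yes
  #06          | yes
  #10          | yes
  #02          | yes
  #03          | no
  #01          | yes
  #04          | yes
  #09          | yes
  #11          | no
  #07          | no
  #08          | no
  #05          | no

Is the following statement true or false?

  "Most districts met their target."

Truth condition: |A ∩ B| > |A ∖ B|.
A (the restrictor) = {#00, #06, #10, #02, #03, #01, #04, #09, #11, #07, #08, #05}, |A| = 12.
A ∩ B = {#00, #06, #10, #02, #01, #04, #09}, so |A ∩ B| = 7.
A ∖ B = {#03, #11, #07, #08, #05}, so |A ∖ B| = 5.
7 > 5, so the statement is true.

True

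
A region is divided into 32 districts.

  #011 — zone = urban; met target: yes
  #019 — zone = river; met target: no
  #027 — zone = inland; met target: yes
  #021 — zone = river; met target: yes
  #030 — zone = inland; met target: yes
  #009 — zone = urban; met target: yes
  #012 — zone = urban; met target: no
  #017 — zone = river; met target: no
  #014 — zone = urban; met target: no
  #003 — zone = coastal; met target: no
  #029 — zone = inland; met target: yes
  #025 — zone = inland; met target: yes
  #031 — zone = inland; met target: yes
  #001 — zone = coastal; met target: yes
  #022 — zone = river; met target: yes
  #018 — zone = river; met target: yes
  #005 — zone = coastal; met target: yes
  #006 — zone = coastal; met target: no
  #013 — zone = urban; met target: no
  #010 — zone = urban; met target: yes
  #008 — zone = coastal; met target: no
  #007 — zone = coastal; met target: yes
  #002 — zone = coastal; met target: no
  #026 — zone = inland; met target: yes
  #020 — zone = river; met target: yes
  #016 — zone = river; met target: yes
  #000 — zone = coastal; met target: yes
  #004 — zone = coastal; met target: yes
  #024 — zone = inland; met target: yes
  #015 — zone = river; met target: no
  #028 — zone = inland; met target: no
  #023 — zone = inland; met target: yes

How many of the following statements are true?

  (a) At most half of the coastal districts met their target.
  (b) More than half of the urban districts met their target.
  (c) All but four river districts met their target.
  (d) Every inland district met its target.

0

(a) coastal: |A| = 9, |A ∩ B| = 5; needs |A ∩ B| ≤ |A ∖ B| — false.
(b) urban: |A| = 6, |A ∩ B| = 3; needs |A ∩ B| > |A ∖ B| — false.
(c) river: |A| = 8, |A ∩ B| = 5; needs |A ∖ B| = 4 — false.
(d) inland: |A| = 9, |A ∩ B| = 8; needs A ⊆ B, i.e. every element of A is in B (|A ∖ B| = 0) — false.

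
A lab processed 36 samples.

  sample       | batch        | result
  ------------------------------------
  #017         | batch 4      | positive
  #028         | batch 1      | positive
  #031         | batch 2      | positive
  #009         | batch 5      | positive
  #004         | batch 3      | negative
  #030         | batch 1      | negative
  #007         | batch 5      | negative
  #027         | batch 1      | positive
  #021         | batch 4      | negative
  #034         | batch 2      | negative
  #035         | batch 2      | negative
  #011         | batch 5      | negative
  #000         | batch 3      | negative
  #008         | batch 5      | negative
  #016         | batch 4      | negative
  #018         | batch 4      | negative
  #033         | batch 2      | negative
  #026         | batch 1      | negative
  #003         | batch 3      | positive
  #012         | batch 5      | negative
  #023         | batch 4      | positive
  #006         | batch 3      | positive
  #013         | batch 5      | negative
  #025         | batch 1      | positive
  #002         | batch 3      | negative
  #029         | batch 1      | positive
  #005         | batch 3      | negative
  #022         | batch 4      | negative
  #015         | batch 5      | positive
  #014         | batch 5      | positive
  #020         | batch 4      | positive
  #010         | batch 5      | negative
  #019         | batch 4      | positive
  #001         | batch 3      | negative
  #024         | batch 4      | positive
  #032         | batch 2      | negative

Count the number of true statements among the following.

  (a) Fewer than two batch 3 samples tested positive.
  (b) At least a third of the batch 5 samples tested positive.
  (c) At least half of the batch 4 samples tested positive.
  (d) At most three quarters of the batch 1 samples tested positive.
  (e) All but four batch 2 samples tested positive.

4

(a) batch 3: |A| = 7, |A ∩ B| = 2; needs |A ∩ B| < 2 — false.
(b) batch 5: |A| = 9, |A ∩ B| = 3; needs |A ∩ B| / |A| ≥ 1/3 — true.
(c) batch 4: |A| = 9, |A ∩ B| = 5; needs |A ∩ B| ≥ |A ∖ B| — true.
(d) batch 1: |A| = 6, |A ∩ B| = 4; needs |A ∩ B| / |A| ≤ 3/4 — true.
(e) batch 2: |A| = 5, |A ∩ B| = 1; needs |A ∖ B| = 4 — true.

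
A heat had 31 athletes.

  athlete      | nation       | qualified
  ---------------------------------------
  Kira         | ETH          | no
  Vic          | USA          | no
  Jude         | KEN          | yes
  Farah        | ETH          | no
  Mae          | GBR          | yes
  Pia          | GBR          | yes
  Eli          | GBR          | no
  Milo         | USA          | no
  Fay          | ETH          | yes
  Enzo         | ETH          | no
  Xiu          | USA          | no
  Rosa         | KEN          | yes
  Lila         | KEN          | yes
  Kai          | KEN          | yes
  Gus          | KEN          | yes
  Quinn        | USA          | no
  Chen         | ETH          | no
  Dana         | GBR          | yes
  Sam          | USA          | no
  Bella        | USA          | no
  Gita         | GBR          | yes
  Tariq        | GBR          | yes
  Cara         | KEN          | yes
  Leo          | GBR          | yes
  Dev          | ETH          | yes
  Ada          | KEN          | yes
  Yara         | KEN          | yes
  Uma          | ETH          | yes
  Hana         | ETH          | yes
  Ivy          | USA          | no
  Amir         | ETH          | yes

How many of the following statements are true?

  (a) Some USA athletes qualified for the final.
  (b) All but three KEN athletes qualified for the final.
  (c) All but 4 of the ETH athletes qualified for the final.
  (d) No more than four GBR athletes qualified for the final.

1

(a) USA: |A| = 7, |A ∩ B| = 0; needs A ∩ B ≠ ∅ (|A ∩ B| ≥ 1) — false.
(b) KEN: |A| = 8, |A ∩ B| = 8; needs |A ∖ B| = 3 — false.
(c) ETH: |A| = 9, |A ∩ B| = 5; needs |A ∖ B| = 4 — true.
(d) GBR: |A| = 7, |A ∩ B| = 6; needs |A ∩ B| ≤ 4 — false.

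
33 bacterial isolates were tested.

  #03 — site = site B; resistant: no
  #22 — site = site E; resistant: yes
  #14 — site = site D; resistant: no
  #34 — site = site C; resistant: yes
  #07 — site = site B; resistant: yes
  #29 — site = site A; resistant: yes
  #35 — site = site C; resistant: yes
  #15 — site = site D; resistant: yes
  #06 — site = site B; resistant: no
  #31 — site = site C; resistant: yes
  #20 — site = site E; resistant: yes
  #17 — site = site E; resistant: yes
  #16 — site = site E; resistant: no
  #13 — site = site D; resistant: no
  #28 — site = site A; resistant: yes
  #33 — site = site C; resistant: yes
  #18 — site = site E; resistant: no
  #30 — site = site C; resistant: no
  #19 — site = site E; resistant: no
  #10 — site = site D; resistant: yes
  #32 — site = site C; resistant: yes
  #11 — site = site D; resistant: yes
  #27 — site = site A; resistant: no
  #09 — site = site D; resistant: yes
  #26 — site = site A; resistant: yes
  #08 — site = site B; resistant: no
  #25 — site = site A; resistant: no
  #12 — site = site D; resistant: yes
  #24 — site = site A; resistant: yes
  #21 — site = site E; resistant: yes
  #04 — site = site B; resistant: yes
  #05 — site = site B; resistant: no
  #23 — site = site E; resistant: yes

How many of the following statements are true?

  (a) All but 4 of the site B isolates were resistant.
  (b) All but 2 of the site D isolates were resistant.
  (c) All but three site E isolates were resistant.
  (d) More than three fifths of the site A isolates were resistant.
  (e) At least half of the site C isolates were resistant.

(a) site B: |A| = 6, |A ∩ B| = 2; needs |A ∖ B| = 4 — true.
(b) site D: |A| = 7, |A ∩ B| = 5; needs |A ∖ B| = 2 — true.
(c) site E: |A| = 8, |A ∩ B| = 5; needs |A ∖ B| = 3 — true.
(d) site A: |A| = 6, |A ∩ B| = 4; needs |A ∩ B| / |A| > 3/5 — true.
(e) site C: |A| = 6, |A ∩ B| = 5; needs |A ∩ B| ≥ |A ∖ B| — true.

5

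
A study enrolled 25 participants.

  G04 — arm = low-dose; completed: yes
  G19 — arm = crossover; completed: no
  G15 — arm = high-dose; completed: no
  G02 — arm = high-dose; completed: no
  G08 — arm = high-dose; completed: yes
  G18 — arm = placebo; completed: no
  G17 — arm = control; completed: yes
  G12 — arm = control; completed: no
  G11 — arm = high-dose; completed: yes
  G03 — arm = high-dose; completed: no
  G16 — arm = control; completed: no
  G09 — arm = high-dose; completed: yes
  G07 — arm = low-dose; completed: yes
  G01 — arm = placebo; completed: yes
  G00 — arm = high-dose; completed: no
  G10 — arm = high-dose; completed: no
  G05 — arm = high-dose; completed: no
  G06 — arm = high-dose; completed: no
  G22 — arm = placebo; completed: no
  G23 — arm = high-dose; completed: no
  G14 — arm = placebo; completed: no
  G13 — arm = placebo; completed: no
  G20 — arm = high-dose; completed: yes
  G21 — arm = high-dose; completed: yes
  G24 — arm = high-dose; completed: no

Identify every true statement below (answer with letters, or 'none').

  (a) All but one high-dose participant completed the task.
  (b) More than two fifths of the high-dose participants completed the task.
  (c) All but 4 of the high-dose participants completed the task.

|A| = 14, |A ∩ B| = 5, |A ∖ B| = 9.
(a) |A ∖ B| = 1: fails.
(b) |A ∩ B| / |A| > 2/5: fails.
(c) |A ∖ B| = 4: fails.

none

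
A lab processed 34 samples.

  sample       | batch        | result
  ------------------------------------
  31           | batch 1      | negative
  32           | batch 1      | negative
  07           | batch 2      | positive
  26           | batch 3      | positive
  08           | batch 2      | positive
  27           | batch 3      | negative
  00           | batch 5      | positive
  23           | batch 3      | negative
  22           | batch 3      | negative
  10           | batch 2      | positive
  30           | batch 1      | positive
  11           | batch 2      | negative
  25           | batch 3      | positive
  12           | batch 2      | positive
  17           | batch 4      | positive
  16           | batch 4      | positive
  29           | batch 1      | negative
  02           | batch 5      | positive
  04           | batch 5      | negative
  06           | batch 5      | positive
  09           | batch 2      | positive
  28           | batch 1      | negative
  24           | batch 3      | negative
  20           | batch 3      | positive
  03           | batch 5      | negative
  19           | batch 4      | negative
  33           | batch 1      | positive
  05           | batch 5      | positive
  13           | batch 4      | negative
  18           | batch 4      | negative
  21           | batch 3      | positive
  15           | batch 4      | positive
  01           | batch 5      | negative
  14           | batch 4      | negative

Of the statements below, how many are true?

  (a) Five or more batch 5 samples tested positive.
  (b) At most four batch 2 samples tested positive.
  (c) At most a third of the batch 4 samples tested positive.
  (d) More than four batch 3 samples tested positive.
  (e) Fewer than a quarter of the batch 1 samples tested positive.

(a) batch 5: |A| = 7, |A ∩ B| = 4; needs |A ∩ B| ≥ 5 — false.
(b) batch 2: |A| = 6, |A ∩ B| = 5; needs |A ∩ B| ≤ 4 — false.
(c) batch 4: |A| = 7, |A ∩ B| = 3; needs |A ∩ B| / |A| ≤ 1/3 — false.
(d) batch 3: |A| = 8, |A ∩ B| = 4; needs |A ∩ B| > 4 — false.
(e) batch 1: |A| = 6, |A ∩ B| = 2; needs |A ∩ B| / |A| < 1/4 — false.

0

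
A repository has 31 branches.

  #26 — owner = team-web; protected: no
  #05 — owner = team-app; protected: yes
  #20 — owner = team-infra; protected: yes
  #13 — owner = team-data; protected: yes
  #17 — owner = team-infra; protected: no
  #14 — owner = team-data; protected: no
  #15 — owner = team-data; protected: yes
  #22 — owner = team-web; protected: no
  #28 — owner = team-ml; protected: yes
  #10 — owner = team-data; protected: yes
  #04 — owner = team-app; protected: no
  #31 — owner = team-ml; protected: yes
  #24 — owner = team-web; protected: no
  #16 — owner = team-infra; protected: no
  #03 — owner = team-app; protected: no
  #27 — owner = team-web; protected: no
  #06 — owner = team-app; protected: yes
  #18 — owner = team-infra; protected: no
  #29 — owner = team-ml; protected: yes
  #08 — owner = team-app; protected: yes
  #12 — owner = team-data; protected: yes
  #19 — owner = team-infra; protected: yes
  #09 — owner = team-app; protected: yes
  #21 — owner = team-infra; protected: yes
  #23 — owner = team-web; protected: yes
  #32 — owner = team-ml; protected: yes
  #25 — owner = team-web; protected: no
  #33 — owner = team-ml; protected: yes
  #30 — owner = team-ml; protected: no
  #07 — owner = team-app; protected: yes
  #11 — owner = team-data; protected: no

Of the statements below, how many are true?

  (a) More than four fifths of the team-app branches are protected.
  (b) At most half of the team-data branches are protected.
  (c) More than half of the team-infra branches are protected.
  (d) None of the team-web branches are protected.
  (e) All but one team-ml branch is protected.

1

(a) team-app: |A| = 7, |A ∩ B| = 5; needs |A ∩ B| / |A| > 4/5 — false.
(b) team-data: |A| = 6, |A ∩ B| = 4; needs |A ∩ B| ≤ |A ∖ B| — false.
(c) team-infra: |A| = 6, |A ∩ B| = 3; needs |A ∩ B| > |A ∖ B| — false.
(d) team-web: |A| = 6, |A ∩ B| = 1; needs A ∩ B = ∅ (|A ∩ B| = 0) — false.
(e) team-ml: |A| = 6, |A ∩ B| = 5; needs |A ∖ B| = 1 — true.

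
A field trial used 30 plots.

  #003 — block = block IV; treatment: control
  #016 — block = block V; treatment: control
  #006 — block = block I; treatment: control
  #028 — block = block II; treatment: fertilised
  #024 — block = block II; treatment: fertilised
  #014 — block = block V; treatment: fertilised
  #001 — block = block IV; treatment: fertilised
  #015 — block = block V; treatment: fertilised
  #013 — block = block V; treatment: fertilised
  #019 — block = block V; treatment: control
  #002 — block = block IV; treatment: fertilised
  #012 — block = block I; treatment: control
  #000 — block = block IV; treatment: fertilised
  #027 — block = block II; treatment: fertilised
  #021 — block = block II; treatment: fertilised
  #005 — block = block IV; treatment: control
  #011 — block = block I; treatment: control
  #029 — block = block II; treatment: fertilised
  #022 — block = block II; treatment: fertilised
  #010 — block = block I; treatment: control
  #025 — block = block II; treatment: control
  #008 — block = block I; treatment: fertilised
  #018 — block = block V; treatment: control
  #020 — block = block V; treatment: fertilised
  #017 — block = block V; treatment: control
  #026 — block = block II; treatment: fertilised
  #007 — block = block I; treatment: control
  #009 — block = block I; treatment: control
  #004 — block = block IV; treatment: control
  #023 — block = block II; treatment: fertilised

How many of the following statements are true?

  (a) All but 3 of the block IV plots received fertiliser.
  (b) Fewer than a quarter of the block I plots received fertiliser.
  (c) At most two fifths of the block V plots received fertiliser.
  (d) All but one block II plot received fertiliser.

3

(a) block IV: |A| = 6, |A ∩ B| = 3; needs |A ∖ B| = 3 — true.
(b) block I: |A| = 7, |A ∩ B| = 1; needs |A ∩ B| / |A| < 1/4 — true.
(c) block V: |A| = 8, |A ∩ B| = 4; needs |A ∩ B| / |A| ≤ 2/5 — false.
(d) block II: |A| = 9, |A ∩ B| = 8; needs |A ∖ B| = 1 — true.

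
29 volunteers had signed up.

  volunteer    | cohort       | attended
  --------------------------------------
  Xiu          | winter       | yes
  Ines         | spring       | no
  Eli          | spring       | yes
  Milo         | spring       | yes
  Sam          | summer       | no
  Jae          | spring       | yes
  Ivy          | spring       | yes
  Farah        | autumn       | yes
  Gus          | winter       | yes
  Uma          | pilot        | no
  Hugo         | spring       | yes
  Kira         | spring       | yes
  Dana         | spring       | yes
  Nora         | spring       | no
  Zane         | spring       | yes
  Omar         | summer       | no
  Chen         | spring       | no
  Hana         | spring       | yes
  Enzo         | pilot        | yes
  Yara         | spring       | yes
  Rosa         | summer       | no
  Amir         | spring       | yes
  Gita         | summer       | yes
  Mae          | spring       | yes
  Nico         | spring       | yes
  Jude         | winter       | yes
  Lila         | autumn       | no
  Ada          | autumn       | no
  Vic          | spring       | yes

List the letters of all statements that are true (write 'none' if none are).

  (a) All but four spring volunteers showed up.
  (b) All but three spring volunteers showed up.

(b)

|A| = 17, |A ∩ B| = 14, |A ∖ B| = 3.
(a) |A ∖ B| = 4: fails.
(b) |A ∖ B| = 3: holds.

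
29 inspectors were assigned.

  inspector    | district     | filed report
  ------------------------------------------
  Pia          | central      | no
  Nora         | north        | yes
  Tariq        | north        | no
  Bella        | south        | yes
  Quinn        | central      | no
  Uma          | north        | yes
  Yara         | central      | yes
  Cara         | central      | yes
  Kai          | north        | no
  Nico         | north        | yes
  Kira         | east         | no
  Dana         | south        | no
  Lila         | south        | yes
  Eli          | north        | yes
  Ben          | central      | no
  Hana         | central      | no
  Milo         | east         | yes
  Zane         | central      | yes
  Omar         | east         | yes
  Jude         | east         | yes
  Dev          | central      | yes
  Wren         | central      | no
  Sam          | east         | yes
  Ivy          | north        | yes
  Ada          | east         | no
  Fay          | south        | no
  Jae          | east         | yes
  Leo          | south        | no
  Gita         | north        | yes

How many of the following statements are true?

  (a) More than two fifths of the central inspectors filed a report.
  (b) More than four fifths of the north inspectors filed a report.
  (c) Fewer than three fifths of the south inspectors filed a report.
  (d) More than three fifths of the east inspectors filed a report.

(a) central: |A| = 9, |A ∩ B| = 4; needs |A ∩ B| / |A| > 2/5 — true.
(b) north: |A| = 8, |A ∩ B| = 6; needs |A ∩ B| / |A| > 4/5 — false.
(c) south: |A| = 5, |A ∩ B| = 2; needs |A ∩ B| / |A| < 3/5 — true.
(d) east: |A| = 7, |A ∩ B| = 5; needs |A ∩ B| / |A| > 3/5 — true.

3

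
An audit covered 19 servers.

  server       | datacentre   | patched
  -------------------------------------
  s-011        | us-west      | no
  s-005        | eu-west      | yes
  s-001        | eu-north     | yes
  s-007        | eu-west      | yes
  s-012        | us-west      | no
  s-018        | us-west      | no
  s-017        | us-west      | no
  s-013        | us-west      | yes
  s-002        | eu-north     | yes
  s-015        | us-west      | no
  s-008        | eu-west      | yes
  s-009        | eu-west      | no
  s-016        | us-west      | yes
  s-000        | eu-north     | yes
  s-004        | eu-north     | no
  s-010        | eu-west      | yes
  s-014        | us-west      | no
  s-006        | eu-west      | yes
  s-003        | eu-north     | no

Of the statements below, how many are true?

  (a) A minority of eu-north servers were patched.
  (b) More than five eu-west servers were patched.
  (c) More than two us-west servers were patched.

(a) eu-north: |A| = 5, |A ∩ B| = 3; needs |A ∩ B| < |A ∖ B| — false.
(b) eu-west: |A| = 6, |A ∩ B| = 5; needs |A ∩ B| > 5 — false.
(c) us-west: |A| = 8, |A ∩ B| = 2; needs |A ∩ B| > 2 — false.

0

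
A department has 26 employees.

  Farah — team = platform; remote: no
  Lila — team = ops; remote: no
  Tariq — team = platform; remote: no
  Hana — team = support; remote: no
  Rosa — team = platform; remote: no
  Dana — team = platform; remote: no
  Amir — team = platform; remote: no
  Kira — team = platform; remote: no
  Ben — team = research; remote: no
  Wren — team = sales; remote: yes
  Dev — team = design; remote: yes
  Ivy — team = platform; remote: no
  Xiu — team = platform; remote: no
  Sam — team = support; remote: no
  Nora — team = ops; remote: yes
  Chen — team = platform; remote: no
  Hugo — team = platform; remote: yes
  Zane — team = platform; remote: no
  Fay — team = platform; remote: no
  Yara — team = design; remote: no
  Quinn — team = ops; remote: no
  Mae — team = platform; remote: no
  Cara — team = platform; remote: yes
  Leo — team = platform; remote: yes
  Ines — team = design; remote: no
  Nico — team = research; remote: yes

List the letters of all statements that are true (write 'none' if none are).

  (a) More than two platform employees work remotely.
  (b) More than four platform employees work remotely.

|A| = 15, |A ∩ B| = 3, |A ∖ B| = 12.
(a) |A ∩ B| > 2: holds.
(b) |A ∩ B| > 4: fails.

(a)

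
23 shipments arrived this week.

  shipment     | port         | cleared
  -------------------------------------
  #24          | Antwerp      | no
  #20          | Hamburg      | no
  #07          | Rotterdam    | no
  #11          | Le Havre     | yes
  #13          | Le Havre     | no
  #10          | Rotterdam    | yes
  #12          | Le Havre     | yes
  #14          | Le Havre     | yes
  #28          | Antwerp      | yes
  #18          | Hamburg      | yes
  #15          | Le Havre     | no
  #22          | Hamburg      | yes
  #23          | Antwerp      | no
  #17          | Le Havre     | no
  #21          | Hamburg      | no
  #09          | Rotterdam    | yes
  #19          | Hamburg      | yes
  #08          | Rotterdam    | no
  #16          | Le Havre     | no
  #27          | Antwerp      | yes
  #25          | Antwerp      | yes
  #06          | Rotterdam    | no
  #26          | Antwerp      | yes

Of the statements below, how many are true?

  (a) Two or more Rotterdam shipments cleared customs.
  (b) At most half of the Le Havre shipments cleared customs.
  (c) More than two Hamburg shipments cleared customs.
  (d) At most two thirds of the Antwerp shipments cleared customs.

4

(a) Rotterdam: |A| = 5, |A ∩ B| = 2; needs |A ∩ B| ≥ 2 — true.
(b) Le Havre: |A| = 7, |A ∩ B| = 3; needs |A ∩ B| ≤ |A ∖ B| — true.
(c) Hamburg: |A| = 5, |A ∩ B| = 3; needs |A ∩ B| > 2 — true.
(d) Antwerp: |A| = 6, |A ∩ B| = 4; needs |A ∩ B| / |A| ≤ 2/3 — true.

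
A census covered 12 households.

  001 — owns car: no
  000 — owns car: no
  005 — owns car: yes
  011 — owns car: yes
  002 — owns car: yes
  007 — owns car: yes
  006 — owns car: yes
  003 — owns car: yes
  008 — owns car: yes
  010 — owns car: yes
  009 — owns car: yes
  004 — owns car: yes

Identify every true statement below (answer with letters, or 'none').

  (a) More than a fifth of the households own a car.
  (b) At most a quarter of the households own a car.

(a)

|A| = 12, |A ∩ B| = 10, |A ∖ B| = 2.
(a) |A ∩ B| / |A| > 1/5: holds.
(b) |A ∩ B| / |A| ≤ 1/4: fails.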